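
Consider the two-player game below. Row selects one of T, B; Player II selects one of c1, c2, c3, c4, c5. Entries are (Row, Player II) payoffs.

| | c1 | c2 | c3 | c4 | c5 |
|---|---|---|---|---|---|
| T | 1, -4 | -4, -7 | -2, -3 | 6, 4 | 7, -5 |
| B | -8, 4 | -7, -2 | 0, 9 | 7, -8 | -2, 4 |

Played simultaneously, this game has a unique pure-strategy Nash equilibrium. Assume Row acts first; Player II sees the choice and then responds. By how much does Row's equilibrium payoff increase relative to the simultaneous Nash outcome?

Player II best-responds to each possible Row move:
- T → Player II plays c4 (best of -4, -7, -3, 4, -5); Row gets 6.
- B → Player II plays c3 (best of 4, -2, 9, -8, 4); Row gets 0.
Row's induced payoffs are 6, 0, so Row commits to T. Subgame-perfect outcome: (T, c4) with payoffs (6, 4).
For the simultaneous game, intersect best replies.
Row's best replies: c1→T; c2→T; c3→B; c4→B; c5→T.
Player II's best replies: T→c4; B→c3.
The unique mutual best reply is (B, c3), giving (0, 9).
Row's commitment gain: 6 − 0 = 6.

6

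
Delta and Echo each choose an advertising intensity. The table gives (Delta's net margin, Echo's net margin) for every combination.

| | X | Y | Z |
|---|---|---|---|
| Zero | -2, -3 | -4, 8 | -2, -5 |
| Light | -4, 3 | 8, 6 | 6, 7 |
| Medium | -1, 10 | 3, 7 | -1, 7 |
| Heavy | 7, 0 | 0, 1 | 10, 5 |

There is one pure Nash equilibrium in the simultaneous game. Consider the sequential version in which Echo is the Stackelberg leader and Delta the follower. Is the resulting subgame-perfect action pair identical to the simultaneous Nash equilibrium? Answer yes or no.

no

Delta best-responds to each possible Echo move:
- X → Delta plays Heavy (best of -2, -4, -1, 7); Echo gets 0.
- Y → Delta plays Light (best of -4, 8, 3, 0); Echo gets 6.
- Z → Delta plays Heavy (best of -2, 6, -1, 10); Echo gets 5.
Echo's induced payoffs are 0, 6, 5, so Echo commits to Y. Subgame-perfect outcome: (Light, Y) with payoffs (8, 6).
Under simultaneous play:
Delta's best replies: X→Heavy; Y→Light; Z→Heavy.
Echo's best replies: Zero→Y; Light→Z; Medium→X; Heavy→Z.
Only (Heavy, Z) has each player best-responding; Nash payoffs (10, 5).
Sequential outcome (Light, Y) differs from the Nash profile (Heavy, Z).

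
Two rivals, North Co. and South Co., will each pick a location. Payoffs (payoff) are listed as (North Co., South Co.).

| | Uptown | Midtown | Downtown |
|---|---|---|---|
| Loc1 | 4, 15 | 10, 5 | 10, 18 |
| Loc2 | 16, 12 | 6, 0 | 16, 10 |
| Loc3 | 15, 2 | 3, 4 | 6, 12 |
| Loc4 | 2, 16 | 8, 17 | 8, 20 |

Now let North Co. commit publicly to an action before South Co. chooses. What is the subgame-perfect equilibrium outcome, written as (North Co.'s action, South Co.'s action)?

(Loc2, Uptown)

Work backward from South Co.'s decision.
- Loc1: BR = Downtown, leader payoff 10.
- Loc2: BR = Uptown, leader payoff 16.
- Loc3: BR = Downtown, leader payoff 6.
- Loc4: BR = Downtown, leader payoff 8.
North Co.'s induced payoffs are 10, 16, 6, 8, so North Co. commits to Loc2. Subgame-perfect outcome: (Loc2, Uptown) with payoffs (16, 12).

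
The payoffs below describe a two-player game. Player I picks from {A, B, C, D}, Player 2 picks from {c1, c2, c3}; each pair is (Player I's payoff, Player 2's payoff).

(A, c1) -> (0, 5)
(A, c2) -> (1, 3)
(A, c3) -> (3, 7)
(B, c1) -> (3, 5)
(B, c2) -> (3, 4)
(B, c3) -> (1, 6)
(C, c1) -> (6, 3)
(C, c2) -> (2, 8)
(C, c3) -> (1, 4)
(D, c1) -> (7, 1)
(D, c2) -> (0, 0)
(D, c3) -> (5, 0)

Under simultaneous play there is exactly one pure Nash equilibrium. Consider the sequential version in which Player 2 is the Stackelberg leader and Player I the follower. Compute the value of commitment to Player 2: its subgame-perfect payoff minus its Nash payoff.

Solve by backward induction (Player 2 leads).
- c1 → Player I plays D (best of 0, 3, 6, 7); Player 2 gets 1.
- c2 → Player I plays B (best of 1, 3, 2, 0); Player 2 gets 4.
- c3 → Player I plays D (best of 3, 1, 1, 5); Player 2 gets 0.
Maximizing over 1, 4, 0, Player 2 chooses c2. Subgame-perfect outcome: (B, c2) with payoffs (3, 4).
For the simultaneous game, intersect best replies.
Player I's best replies: c1→D; c2→B; c3→D.
Player 2's best replies: A→c3; B→c3; C→c2; D→c1.
The unique mutual best reply is (D, c1), giving (7, 1).
Player 2's commitment gain: 4 − 1 = 3.

3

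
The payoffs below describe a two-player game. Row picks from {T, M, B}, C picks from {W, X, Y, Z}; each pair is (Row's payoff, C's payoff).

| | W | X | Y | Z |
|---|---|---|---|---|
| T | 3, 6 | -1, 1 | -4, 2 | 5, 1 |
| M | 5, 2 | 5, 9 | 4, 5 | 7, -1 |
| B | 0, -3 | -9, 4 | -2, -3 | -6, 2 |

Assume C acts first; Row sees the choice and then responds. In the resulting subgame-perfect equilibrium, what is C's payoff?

Solve by backward induction (C leads).
- W: BR = M, leader payoff 2.
- X: BR = M, leader payoff 9.
- Y: BR = M, leader payoff 5.
- Z: BR = M, leader payoff -1.
Among 2, 9, 5, -1, the best is 9 at X. Subgame-perfect outcome: (M, X) with payoffs (5, 9).

9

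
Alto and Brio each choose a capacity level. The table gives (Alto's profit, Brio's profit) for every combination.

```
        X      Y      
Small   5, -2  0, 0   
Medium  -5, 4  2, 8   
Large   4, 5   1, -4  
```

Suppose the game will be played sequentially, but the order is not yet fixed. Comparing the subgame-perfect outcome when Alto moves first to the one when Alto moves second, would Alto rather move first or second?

first

If Alto leads: Brio's best replies are Small→Y, Medium→Y, Large→X; Alto's induced payoffs 0, 2, 4; outcome (Large, X), payoffs (4, 5).
If Brio leads: Alto's best replies are X→Small, Y→Medium; Brio's induced payoffs -2, 8; outcome (Medium, Y), payoffs (2, 8).
Alto gets 4 moving first and 2 moving second, so Alto prefers to move first.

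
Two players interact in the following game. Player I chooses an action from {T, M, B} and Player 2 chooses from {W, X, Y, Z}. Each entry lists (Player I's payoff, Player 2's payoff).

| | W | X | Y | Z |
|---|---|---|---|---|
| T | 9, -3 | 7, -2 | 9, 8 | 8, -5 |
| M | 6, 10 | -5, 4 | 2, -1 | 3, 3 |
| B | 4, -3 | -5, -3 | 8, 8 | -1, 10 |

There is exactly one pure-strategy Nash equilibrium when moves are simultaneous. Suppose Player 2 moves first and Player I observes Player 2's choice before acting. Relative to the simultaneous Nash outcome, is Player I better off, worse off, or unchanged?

unchanged

Player I best-responds to each possible Player 2 move:
- W → Player I plays T (best of 9, 6, 4); Player 2 gets -3.
- X → Player I plays T (best of 7, -5, -5); Player 2 gets -2.
- Y → Player I plays T (best of 9, 2, 8); Player 2 gets 8.
- Z → Player I plays T (best of 8, 3, -1); Player 2 gets -5.
Among -3, -2, 8, -5, the best is 8 at Y. Subgame-perfect outcome: (T, Y) with payoffs (9, 8).
Under simultaneous play:
Player I's best replies: W→T; X→T; Y→T; Z→T.
Player 2's best replies: T→Y; M→W; B→Z.
The unique mutual best reply is (T, Y), giving (9, 8).
Player I earns 9 sequentially versus 9 at the Nash outcome: unchanged.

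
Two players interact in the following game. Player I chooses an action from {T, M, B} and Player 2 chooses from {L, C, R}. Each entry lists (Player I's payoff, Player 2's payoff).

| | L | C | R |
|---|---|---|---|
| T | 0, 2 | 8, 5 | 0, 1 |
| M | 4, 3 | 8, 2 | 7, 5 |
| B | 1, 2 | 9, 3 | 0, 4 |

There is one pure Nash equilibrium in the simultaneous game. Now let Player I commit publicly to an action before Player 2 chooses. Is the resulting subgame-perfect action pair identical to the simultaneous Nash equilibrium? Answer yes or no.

Solve by backward induction (Player I leads).
- T → Player 2 plays C (best of 2, 5, 1); Player I gets 8.
- M → Player 2 plays R (best of 3, 2, 5); Player I gets 7.
- B → Player 2 plays R (best of 2, 3, 4); Player I gets 0.
Maximizing over 8, 7, 0, Player I chooses T. Subgame-perfect outcome: (T, C) with payoffs (8, 5).
Now find the simultaneous Nash equilibrium.
Player I's best replies: L→M; C→B; R→M.
Player 2's best replies: T→C; M→R; B→R.
Only (M, R) has each player best-responding; Nash payoffs (7, 5).
Sequential outcome (T, C) differs from the Nash profile (M, R).

no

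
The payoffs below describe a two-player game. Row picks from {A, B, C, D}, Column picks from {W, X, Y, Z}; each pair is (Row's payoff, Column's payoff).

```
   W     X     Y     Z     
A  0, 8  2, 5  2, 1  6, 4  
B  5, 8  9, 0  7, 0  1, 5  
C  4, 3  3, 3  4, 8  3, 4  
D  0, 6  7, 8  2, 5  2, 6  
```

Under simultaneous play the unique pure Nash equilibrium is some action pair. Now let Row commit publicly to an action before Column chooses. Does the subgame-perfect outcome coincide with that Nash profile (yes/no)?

no

Backward induction with Row moving first.
- A: BR = W, leader payoff 0.
- B: BR = W, leader payoff 5.
- C: BR = Y, leader payoff 4.
- D: BR = X, leader payoff 7.
Among 0, 5, 4, 7, the best is 7 at D. Subgame-perfect outcome: (D, X) with payoffs (7, 8).
For the simultaneous game, intersect best replies.
Row's best replies: W→B; X→B; Y→B; Z→A.
Column's best replies: A→W; B→W; C→Y; D→X.
The unique mutual best reply is (B, W), giving (5, 8).
Sequential outcome (D, X) differs from the Nash profile (B, W).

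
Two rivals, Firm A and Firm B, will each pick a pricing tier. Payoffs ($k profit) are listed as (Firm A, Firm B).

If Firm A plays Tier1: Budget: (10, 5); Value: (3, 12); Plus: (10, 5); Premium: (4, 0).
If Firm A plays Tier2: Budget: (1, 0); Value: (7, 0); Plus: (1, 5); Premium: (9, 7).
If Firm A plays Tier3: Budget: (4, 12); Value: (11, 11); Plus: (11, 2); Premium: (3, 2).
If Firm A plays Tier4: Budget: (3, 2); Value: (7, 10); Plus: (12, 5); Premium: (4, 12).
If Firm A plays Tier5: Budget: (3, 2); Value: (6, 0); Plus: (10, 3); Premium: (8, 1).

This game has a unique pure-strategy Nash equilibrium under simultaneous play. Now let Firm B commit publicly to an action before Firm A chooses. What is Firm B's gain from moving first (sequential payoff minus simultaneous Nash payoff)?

Firm A best-responds to each possible Firm B move:
- Budget: Firm A compares 10, 1, 4, 3, 3 and picks Tier1; Firm B would get 5.
- Value: Firm A compares 3, 7, 11, 7, 6 and picks Tier3; Firm B would get 11.
- Plus: Firm A compares 10, 1, 11, 12, 10 and picks Tier4; Firm B would get 5.
- Premium: Firm A compares 4, 9, 3, 4, 8 and picks Tier2; Firm B would get 7.
Firm B's induced payoffs are 5, 11, 5, 7, so Firm B commits to Value. Subgame-perfect outcome: (Tier3, Value) with payoffs (11, 11).
For the simultaneous game, intersect best replies.
Firm A's best replies: Budget→Tier1; Value→Tier3; Plus→Tier4; Premium→Tier2.
Firm B's best replies: Tier1→Value; Tier2→Premium; Tier3→Budget; Tier4→Premium; Tier5→Plus.
Only (Tier2, Premium) has each player best-responding; Nash payoffs (9, 7).
Firm B's commitment gain: 11 − 7 = 4.

4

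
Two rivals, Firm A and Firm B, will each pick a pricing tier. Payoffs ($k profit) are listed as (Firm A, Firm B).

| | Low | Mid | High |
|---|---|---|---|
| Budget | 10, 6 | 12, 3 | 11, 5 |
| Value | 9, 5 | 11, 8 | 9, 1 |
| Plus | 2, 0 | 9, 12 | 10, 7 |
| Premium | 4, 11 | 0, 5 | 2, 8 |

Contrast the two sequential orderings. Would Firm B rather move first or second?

If Firm A leads: Firm B's best replies are Budget→Low, Value→Mid, Plus→Mid, Premium→Low; Firm A's induced payoffs 10, 11, 9, 4; outcome (Value, Mid), payoffs (11, 8).
If Firm B leads: Firm A's best replies are Low→Budget, Mid→Budget, High→Budget; Firm B's induced payoffs 6, 3, 5; outcome (Budget, Low), payoffs (10, 6).
Firm B gets 6 moving first and 8 moving second, so Firm B prefers to move second.

second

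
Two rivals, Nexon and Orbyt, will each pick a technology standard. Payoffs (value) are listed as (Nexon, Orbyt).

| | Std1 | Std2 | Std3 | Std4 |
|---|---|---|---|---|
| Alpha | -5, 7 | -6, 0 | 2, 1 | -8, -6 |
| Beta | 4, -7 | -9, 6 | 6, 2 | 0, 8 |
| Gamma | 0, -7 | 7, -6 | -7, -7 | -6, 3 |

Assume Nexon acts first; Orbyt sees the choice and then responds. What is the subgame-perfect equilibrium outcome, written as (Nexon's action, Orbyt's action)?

Work backward from Orbyt's decision.
- Alpha: BR = Std1, leader payoff -5.
- Beta: BR = Std4, leader payoff 0.
- Gamma: BR = Std4, leader payoff -6.
Among -5, 0, -6, the best is 0 at Beta. Subgame-perfect outcome: (Beta, Std4) with payoffs (0, 8).

(Beta, Std4)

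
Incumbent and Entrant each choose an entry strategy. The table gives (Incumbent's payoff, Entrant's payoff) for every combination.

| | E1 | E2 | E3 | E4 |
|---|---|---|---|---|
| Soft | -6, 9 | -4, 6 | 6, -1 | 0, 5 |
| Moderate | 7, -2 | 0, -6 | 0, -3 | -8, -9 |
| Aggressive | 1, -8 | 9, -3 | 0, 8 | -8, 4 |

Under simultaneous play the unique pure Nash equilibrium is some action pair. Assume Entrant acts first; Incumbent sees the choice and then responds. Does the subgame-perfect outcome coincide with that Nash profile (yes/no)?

Backward induction with Entrant moving first.
- E1 → Incumbent plays Moderate (best of -6, 7, 1); Entrant gets -2.
- E2 → Incumbent plays Aggressive (best of -4, 0, 9); Entrant gets -3.
- E3 → Incumbent plays Soft (best of 6, 0, 0); Entrant gets -1.
- E4 → Incumbent plays Soft (best of 0, -8, -8); Entrant gets 5.
Among -2, -3, -1, 5, the best is 5 at E4. Subgame-perfect outcome: (Soft, E4) with payoffs (0, 5).
For the simultaneous game, intersect best replies.
Incumbent's best replies: E1→Moderate; E2→Aggressive; E3→Soft; E4→Soft.
Entrant's best replies: Soft→E1; Moderate→E1; Aggressive→E3.
The unique mutual best reply is (Moderate, E1), giving (7, -2).
Sequential outcome (Soft, E4) differs from the Nash profile (Moderate, E1).

no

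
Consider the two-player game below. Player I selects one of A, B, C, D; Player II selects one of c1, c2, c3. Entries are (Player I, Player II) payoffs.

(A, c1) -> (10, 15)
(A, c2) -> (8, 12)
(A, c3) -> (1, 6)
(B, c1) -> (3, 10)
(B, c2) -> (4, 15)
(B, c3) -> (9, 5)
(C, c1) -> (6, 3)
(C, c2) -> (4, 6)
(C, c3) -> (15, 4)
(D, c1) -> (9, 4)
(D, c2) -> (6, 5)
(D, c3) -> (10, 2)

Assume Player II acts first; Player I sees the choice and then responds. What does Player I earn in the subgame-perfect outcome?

10

Player I best-responds to each possible Player II move:
- c1 → Player I plays A (best of 10, 3, 6, 9); Player II gets 15.
- c2 → Player I plays A (best of 8, 4, 4, 6); Player II gets 12.
- c3 → Player I plays C (best of 1, 9, 15, 10); Player II gets 4.
Among 15, 12, 4, the best is 15 at c1. Subgame-perfect outcome: (A, c1) with payoffs (10, 15).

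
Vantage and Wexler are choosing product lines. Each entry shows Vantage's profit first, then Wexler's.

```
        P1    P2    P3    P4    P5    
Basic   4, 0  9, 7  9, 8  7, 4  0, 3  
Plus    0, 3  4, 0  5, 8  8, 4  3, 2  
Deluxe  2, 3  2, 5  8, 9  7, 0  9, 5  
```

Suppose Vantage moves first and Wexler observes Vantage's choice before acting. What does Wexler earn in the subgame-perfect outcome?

Backward induction with Vantage moving first.
- Basic → Wexler plays P3 (best of 0, 7, 8, 4, 3); Vantage gets 9.
- Plus → Wexler plays P3 (best of 3, 0, 8, 4, 2); Vantage gets 5.
- Deluxe → Wexler plays P3 (best of 3, 5, 9, 0, 5); Vantage gets 8.
Among 9, 5, 8, the best is 9 at Basic. Subgame-perfect outcome: (Basic, P3) with payoffs (9, 8).

8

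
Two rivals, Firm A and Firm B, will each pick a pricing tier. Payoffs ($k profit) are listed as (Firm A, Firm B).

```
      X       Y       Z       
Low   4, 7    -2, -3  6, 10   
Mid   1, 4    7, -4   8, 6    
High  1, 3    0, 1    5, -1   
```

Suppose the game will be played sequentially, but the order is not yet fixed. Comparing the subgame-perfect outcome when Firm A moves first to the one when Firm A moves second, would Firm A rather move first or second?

If Firm A leads: Firm B's best replies are Low→Z, Mid→Z, High→X; Firm A's induced payoffs 6, 8, 1; outcome (Mid, Z), payoffs (8, 6).
If Firm B leads: Firm A's best replies are X→Low, Y→Mid, Z→Mid; Firm B's induced payoffs 7, -4, 6; outcome (Low, X), payoffs (4, 7).
Firm A gets 8 moving first and 4 moving second, so Firm A prefers to move first.

first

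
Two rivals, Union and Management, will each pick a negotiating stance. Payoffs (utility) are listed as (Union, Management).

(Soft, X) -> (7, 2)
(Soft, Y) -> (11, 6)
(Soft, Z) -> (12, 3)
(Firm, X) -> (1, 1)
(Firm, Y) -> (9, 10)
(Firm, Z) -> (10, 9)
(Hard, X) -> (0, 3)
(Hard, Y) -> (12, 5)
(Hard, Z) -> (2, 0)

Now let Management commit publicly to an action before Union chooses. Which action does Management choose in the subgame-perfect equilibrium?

Backward induction with Management moving first.
- X: BR = Soft, leader payoff 2.
- Y: BR = Hard, leader payoff 5.
- Z: BR = Soft, leader payoff 3.
Among 2, 5, 3, the best is 5 at Y. Subgame-perfect outcome: (Hard, Y) with payoffs (12, 5).

Y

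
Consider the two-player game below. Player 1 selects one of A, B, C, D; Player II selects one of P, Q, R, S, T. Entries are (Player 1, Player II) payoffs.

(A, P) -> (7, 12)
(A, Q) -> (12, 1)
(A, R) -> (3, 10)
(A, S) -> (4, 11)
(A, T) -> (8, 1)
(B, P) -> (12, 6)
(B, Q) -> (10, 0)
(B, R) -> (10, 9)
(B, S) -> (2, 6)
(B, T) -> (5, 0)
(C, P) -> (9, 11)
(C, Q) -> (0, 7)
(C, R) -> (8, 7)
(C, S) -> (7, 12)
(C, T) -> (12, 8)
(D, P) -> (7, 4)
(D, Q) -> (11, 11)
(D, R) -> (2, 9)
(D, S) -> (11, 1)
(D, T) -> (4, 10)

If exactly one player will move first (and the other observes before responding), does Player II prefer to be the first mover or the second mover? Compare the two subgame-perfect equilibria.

second

If Player 1 leads: Player II's best replies are A→P, B→R, C→S, D→Q; Player 1's induced payoffs 7, 10, 7, 11; outcome (D, Q), payoffs (11, 11).
If Player II leads: Player 1's best replies are P→B, Q→A, R→B, S→D, T→C; Player II's induced payoffs 6, 1, 9, 1, 8; outcome (B, R), payoffs (10, 9).
Player II gets 9 moving first and 11 moving second, so Player II prefers to move second.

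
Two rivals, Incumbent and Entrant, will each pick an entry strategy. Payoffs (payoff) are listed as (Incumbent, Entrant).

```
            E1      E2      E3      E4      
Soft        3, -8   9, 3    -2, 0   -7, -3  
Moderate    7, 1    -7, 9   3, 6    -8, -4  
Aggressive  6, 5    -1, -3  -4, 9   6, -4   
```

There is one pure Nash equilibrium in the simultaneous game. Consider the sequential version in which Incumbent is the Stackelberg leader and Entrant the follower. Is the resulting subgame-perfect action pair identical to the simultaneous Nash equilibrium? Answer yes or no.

yes

Entrant best-responds to each possible Incumbent move:
- Soft: Entrant compares -8, 3, 0, -3 and picks E2; Incumbent would get 9.
- Moderate: Entrant compares 1, 9, 6, -4 and picks E2; Incumbent would get -7.
- Aggressive: Entrant compares 5, -3, 9, -4 and picks E3; Incumbent would get -4.
Maximizing over 9, -7, -4, Incumbent chooses Soft. Subgame-perfect outcome: (Soft, E2) with payoffs (9, 3).
Under simultaneous play:
Incumbent's best replies: E1→Moderate; E2→Soft; E3→Moderate; E4→Aggressive.
Entrant's best replies: Soft→E2; Moderate→E2; Aggressive→E3.
Only (Soft, E2) has each player best-responding; Nash payoffs (9, 3).
Sequential outcome (Soft, E2) coincides with the Nash profile (Soft, E2).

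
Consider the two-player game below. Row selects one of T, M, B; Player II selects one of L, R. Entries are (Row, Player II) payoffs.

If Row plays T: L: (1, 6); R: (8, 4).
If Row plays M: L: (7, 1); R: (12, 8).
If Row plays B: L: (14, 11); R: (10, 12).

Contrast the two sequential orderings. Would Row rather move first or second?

If Row leads: Player II's best replies are T→L, M→R, B→R; Row's induced payoffs 1, 12, 10; outcome (M, R), payoffs (12, 8).
If Player II leads: Row's best replies are L→B, R→M; Player II's induced payoffs 11, 8; outcome (B, L), payoffs (14, 11).
Row gets 12 moving first and 14 moving second, so Row prefers to move second.

second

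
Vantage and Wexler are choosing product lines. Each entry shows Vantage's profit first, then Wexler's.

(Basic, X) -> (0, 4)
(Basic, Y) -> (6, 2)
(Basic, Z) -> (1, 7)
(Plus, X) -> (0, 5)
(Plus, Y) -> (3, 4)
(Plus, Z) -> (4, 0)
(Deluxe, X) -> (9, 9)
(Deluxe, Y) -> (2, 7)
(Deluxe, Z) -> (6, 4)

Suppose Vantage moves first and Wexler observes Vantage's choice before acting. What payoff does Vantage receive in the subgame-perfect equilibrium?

9

Backward induction with Vantage moving first.
- Basic → Wexler plays Z (best of 4, 2, 7); Vantage gets 1.
- Plus → Wexler plays X (best of 5, 4, 0); Vantage gets 0.
- Deluxe → Wexler plays X (best of 9, 7, 4); Vantage gets 9.
Among 1, 0, 9, the best is 9 at Deluxe. Subgame-perfect outcome: (Deluxe, X) with payoffs (9, 9).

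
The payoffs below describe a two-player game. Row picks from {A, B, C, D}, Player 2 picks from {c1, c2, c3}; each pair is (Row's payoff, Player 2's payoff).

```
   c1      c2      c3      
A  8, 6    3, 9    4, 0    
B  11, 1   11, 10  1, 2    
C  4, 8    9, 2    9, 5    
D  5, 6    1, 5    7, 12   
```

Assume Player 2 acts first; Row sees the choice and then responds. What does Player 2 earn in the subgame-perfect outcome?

Solve by backward induction (Player 2 leads).
- c1: BR = B, leader payoff 1.
- c2: BR = B, leader payoff 10.
- c3: BR = C, leader payoff 5.
Maximizing over 1, 10, 5, Player 2 chooses c2. Subgame-perfect outcome: (B, c2) with payoffs (11, 10).

10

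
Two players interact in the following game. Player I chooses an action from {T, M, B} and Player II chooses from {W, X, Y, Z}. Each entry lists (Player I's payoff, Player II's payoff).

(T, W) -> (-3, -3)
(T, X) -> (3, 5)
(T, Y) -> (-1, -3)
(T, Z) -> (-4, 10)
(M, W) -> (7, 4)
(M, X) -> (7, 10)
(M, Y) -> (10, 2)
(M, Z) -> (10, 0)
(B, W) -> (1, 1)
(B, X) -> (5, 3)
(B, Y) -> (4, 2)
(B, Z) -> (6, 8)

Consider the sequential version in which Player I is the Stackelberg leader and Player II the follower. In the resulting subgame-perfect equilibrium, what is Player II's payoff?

Work backward from Player II's decision.
- T → Player II plays Z (best of -3, 5, -3, 10); Player I gets -4.
- M → Player II plays X (best of 4, 10, 2, 0); Player I gets 7.
- B → Player II plays Z (best of 1, 3, 2, 8); Player I gets 6.
Player I's induced payoffs are -4, 7, 6, so Player I commits to M. Subgame-perfect outcome: (M, X) with payoffs (7, 10).

10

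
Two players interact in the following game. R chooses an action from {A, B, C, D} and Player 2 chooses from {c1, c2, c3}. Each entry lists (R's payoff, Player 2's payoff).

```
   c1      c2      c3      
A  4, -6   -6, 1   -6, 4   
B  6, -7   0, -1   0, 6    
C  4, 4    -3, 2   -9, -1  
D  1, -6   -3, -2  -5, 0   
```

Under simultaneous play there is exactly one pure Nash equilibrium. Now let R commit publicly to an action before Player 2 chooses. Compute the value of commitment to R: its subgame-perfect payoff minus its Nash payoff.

Backward induction with R moving first.
- A: BR = c3, leader payoff -6.
- B: BR = c3, leader payoff 0.
- C: BR = c1, leader payoff 4.
- D: BR = c3, leader payoff -5.
R's induced payoffs are -6, 0, 4, -5, so R commits to C. Subgame-perfect outcome: (C, c1) with payoffs (4, 4).
Under simultaneous play:
R's best replies: c1→B; c2→B; c3→B.
Player 2's best replies: A→c3; B→c3; C→c1; D→c3.
The unique mutual best reply is (B, c3), giving (0, 6).
R's commitment gain: 4 − 0 = 4.

4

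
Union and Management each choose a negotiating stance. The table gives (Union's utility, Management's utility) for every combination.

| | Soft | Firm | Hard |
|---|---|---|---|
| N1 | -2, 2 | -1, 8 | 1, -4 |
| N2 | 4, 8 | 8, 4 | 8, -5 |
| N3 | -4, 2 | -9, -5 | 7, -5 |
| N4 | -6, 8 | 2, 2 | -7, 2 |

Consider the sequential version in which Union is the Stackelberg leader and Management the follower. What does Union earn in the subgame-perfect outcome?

Backward induction with Union moving first.
- N1: BR = Firm, leader payoff -1.
- N2: BR = Soft, leader payoff 4.
- N3: BR = Soft, leader payoff -4.
- N4: BR = Soft, leader payoff -6.
Union's induced payoffs are -1, 4, -4, -6, so Union commits to N2. Subgame-perfect outcome: (N2, Soft) with payoffs (4, 8).

4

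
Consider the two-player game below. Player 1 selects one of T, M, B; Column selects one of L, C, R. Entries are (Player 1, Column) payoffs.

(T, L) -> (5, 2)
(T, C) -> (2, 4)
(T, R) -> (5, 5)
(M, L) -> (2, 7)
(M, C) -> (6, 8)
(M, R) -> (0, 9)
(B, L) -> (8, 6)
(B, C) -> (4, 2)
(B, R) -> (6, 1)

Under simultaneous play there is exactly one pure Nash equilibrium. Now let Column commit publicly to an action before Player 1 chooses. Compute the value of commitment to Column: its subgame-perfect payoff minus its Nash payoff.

2

Player 1 best-responds to each possible Column move:
- L → Player 1 plays B (best of 5, 2, 8); Column gets 6.
- C → Player 1 plays M (best of 2, 6, 4); Column gets 8.
- R → Player 1 plays B (best of 5, 0, 6); Column gets 1.
Column's induced payoffs are 6, 8, 1, so Column commits to C. Subgame-perfect outcome: (M, C) with payoffs (6, 8).
Now find the simultaneous Nash equilibrium.
Player 1's best replies: L→B; C→M; R→B.
Column's best replies: T→R; M→R; B→L.
Only (B, L) has each player best-responding; Nash payoffs (8, 6).
Column's commitment gain: 8 − 6 = 2.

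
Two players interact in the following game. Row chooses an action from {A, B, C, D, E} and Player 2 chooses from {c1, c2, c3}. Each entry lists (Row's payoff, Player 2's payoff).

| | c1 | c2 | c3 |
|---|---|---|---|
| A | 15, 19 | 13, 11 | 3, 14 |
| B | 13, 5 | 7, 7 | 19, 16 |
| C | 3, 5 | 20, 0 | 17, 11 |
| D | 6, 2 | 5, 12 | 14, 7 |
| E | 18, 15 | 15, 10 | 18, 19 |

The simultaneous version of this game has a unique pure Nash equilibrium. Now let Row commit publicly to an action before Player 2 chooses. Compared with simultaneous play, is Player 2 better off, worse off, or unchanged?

Solve by backward induction (Row leads).
- A: BR = c1, leader payoff 15.
- B: BR = c3, leader payoff 19.
- C: BR = c3, leader payoff 17.
- D: BR = c2, leader payoff 5.
- E: BR = c3, leader payoff 18.
Among 15, 19, 17, 5, 18, the best is 19 at B. Subgame-perfect outcome: (B, c3) with payoffs (19, 16).
Now find the simultaneous Nash equilibrium.
Row's best replies: c1→E; c2→C; c3→B.
Player 2's best replies: A→c1; B→c3; C→c3; D→c2; E→c3.
Only (B, c3) has each player best-responding; Nash payoffs (19, 16).
Player 2 earns 16 sequentially versus 16 at the Nash outcome: unchanged.

unchanged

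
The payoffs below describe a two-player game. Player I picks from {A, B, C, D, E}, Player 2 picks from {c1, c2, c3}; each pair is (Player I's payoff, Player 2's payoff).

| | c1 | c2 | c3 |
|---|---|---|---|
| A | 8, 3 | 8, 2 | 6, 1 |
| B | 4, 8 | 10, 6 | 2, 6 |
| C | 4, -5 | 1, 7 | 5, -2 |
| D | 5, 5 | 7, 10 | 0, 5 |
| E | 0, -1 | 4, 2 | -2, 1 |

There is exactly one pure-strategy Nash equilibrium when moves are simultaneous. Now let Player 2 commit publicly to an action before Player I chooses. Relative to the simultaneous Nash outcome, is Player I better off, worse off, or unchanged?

Work backward from Player I's decision.
- c1: Player I compares 8, 4, 4, 5, 0 and picks A; Player 2 would get 3.
- c2: Player I compares 8, 10, 1, 7, 4 and picks B; Player 2 would get 6.
- c3: Player I compares 6, 2, 5, 0, -2 and picks A; Player 2 would get 1.
Among 3, 6, 1, the best is 6 at c2. Subgame-perfect outcome: (B, c2) with payoffs (10, 6).
Under simultaneous play:
Player I's best replies: c1→A; c2→B; c3→A.
Player 2's best replies: A→c1; B→c1; C→c2; D→c2; E→c2.
The unique mutual best reply is (A, c1), giving (8, 3).
Player I earns 10 sequentially versus 8 at the Nash outcome: better off.

better off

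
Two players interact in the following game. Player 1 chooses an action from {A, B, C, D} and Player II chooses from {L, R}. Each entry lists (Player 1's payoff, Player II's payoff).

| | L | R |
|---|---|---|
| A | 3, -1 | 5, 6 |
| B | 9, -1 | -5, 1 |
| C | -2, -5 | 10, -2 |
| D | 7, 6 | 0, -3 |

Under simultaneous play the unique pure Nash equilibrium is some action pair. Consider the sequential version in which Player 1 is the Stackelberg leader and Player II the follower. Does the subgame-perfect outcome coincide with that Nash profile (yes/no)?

yes

Solve by backward induction (Player 1 leads).
- A: BR = R, leader payoff 5.
- B: BR = R, leader payoff -5.
- C: BR = R, leader payoff 10.
- D: BR = L, leader payoff 7.
Maximizing over 5, -5, 10, 7, Player 1 chooses C. Subgame-perfect outcome: (C, R) with payoffs (10, -2).
Under simultaneous play:
Player 1's best replies: L→B; R→C.
Player II's best replies: A→R; B→R; C→R; D→L.
Only (C, R) has each player best-responding; Nash payoffs (10, -2).
Sequential outcome (C, R) coincides with the Nash profile (C, R).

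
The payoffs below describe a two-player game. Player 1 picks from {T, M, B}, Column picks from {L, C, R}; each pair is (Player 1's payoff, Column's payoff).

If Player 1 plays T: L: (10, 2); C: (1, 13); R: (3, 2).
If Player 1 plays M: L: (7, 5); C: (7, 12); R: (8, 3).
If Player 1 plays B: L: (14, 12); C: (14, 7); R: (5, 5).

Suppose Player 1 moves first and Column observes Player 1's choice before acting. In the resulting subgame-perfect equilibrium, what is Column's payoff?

12

Backward induction with Player 1 moving first.
- T: BR = C, leader payoff 1.
- M: BR = C, leader payoff 7.
- B: BR = L, leader payoff 14.
Among 1, 7, 14, the best is 14 at B. Subgame-perfect outcome: (B, L) with payoffs (14, 12).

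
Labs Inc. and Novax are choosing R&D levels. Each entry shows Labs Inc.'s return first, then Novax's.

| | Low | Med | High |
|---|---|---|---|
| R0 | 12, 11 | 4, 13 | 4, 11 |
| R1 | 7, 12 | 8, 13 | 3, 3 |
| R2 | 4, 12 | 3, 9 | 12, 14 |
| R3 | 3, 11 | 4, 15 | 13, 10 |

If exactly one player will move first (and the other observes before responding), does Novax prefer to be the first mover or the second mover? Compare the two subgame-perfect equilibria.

If Labs Inc. leads: Novax's best replies are R0→Med, R1→Med, R2→High, R3→Med; Labs Inc.'s induced payoffs 4, 8, 12, 4; outcome (R2, High), payoffs (12, 14).
If Novax leads: Labs Inc.'s best replies are Low→R0, Med→R1, High→R3; Novax's induced payoffs 11, 13, 10; outcome (R1, Med), payoffs (8, 13).
Novax gets 13 moving first and 14 moving second, so Novax prefers to move second.

second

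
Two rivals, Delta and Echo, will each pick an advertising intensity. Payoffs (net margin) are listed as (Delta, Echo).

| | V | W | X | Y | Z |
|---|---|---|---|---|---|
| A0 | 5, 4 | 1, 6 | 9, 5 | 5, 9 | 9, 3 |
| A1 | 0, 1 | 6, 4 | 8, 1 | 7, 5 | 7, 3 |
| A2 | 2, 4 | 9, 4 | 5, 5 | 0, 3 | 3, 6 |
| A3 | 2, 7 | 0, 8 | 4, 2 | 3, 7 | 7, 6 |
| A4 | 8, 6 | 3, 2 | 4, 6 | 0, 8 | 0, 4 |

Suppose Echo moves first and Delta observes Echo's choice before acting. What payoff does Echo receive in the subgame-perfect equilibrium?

6

Work backward from Delta's decision.
- V: Delta compares 5, 0, 2, 2, 8 and picks A4; Echo would get 6.
- W: Delta compares 1, 6, 9, 0, 3 and picks A2; Echo would get 4.
- X: Delta compares 9, 8, 5, 4, 4 and picks A0; Echo would get 5.
- Y: Delta compares 5, 7, 0, 3, 0 and picks A1; Echo would get 5.
- Z: Delta compares 9, 7, 3, 7, 0 and picks A0; Echo would get 3.
Maximizing over 6, 4, 5, 5, 3, Echo chooses V. Subgame-perfect outcome: (A4, V) with payoffs (8, 6).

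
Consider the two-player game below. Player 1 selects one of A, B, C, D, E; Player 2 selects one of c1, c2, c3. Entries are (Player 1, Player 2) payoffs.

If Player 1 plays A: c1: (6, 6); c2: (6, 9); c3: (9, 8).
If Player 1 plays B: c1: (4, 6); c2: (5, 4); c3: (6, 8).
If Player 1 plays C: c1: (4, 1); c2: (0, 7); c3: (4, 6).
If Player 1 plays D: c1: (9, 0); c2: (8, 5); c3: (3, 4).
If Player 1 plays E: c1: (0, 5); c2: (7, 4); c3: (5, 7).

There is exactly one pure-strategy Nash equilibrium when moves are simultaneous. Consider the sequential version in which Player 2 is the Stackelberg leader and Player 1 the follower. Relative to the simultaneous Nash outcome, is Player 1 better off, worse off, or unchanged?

better off

Backward induction with Player 2 moving first.
- c1: BR = D, leader payoff 0.
- c2: BR = D, leader payoff 5.
- c3: BR = A, leader payoff 8.
Among 0, 5, 8, the best is 8 at c3. Subgame-perfect outcome: (A, c3) with payoffs (9, 8).
For the simultaneous game, intersect best replies.
Player 1's best replies: c1→D; c2→D; c3→A.
Player 2's best replies: A→c2; B→c3; C→c2; D→c2; E→c3.
The unique mutual best reply is (D, c2), giving (8, 5).
Player 1 earns 9 sequentially versus 8 at the Nash outcome: better off.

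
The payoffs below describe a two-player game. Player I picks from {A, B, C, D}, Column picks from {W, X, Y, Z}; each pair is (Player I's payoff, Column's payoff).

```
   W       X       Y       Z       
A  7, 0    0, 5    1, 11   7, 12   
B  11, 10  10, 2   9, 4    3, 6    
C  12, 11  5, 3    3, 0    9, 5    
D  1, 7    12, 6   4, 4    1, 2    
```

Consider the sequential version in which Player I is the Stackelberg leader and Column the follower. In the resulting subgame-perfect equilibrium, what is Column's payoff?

Column best-responds to each possible Player I move:
- A: Column compares 0, 5, 11, 12 and picks Z; Player I would get 7.
- B: Column compares 10, 2, 4, 6 and picks W; Player I would get 11.
- C: Column compares 11, 3, 0, 5 and picks W; Player I would get 12.
- D: Column compares 7, 6, 4, 2 and picks W; Player I would get 1.
Player I's induced payoffs are 7, 11, 12, 1, so Player I commits to C. Subgame-perfect outcome: (C, W) with payoffs (12, 11).

11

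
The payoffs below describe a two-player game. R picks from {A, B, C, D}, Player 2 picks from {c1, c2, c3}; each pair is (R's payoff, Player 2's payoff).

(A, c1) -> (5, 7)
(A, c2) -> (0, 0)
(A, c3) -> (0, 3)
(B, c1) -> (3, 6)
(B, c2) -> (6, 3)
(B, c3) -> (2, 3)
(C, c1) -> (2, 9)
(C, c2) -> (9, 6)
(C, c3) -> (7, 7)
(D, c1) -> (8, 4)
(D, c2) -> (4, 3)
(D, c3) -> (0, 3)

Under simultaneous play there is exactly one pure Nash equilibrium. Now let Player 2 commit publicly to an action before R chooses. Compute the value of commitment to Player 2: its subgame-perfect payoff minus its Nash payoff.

3

Work backward from R's decision.
- c1 → R plays D (best of 5, 3, 2, 8); Player 2 gets 4.
- c2 → R plays C (best of 0, 6, 9, 4); Player 2 gets 6.
- c3 → R plays C (best of 0, 2, 7, 0); Player 2 gets 7.
Among 4, 6, 7, the best is 7 at c3. Subgame-perfect outcome: (C, c3) with payoffs (7, 7).
Under simultaneous play:
R's best replies: c1→D; c2→C; c3→C.
Player 2's best replies: A→c1; B→c1; C→c1; D→c1.
Only (D, c1) has each player best-responding; Nash payoffs (8, 4).
Player 2's commitment gain: 7 − 4 = 3.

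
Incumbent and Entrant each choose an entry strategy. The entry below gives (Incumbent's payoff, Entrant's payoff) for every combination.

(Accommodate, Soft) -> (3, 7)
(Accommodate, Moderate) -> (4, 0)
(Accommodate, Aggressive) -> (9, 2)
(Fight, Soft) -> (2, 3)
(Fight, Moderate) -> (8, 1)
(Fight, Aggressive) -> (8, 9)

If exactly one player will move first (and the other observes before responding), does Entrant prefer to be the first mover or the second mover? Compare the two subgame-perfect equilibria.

second

If Incumbent leads: Entrant's best replies are Accommodate→Soft, Fight→Aggressive; Incumbent's induced payoffs 3, 8; outcome (Fight, Aggressive), payoffs (8, 9).
If Entrant leads: Incumbent's best replies are Soft→Accommodate, Moderate→Fight, Aggressive→Accommodate; Entrant's induced payoffs 7, 1, 2; outcome (Accommodate, Soft), payoffs (3, 7).
Entrant gets 7 moving first and 9 moving second, so Entrant prefers to move second.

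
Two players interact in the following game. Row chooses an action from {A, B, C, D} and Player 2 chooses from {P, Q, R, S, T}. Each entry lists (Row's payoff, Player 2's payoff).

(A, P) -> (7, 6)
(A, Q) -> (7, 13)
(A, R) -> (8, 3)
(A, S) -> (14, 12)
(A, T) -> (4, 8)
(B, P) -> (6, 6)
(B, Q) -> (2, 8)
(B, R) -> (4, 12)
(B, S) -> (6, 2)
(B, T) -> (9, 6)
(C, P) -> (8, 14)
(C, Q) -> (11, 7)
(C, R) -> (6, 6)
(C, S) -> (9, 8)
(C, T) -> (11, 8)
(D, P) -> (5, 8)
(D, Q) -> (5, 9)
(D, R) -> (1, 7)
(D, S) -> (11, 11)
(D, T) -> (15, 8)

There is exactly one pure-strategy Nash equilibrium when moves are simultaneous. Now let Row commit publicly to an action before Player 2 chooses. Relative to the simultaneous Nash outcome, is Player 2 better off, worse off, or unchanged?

worse off

Work backward from Player 2's decision.
- A: Player 2 compares 6, 13, 3, 12, 8 and picks Q; Row would get 7.
- B: Player 2 compares 6, 8, 12, 2, 6 and picks R; Row would get 4.
- C: Player 2 compares 14, 7, 6, 8, 8 and picks P; Row would get 8.
- D: Player 2 compares 8, 9, 7, 11, 8 and picks S; Row would get 11.
Row's induced payoffs are 7, 4, 8, 11, so Row commits to D. Subgame-perfect outcome: (D, S) with payoffs (11, 11).
Now find the simultaneous Nash equilibrium.
Row's best replies: P→C; Q→C; R→A; S→A; T→D.
Player 2's best replies: A→Q; B→R; C→P; D→S.
The unique mutual best reply is (C, P), giving (8, 14).
Player 2 earns 11 sequentially versus 14 at the Nash outcome: worse off.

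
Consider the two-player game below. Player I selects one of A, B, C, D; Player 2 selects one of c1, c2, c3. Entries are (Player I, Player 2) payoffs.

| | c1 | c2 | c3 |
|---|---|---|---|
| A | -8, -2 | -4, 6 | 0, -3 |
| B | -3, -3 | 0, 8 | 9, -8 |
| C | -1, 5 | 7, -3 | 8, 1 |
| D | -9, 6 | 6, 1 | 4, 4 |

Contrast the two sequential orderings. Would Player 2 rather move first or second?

If Player I leads: Player 2's best replies are A→c2, B→c2, C→c1, D→c1; Player I's induced payoffs -4, 0, -1, -9; outcome (B, c2), payoffs (0, 8).
If Player 2 leads: Player I's best replies are c1→C, c2→C, c3→B; Player 2's induced payoffs 5, -3, -8; outcome (C, c1), payoffs (-1, 5).
Player 2 gets 5 moving first and 8 moving second, so Player 2 prefers to move second.

second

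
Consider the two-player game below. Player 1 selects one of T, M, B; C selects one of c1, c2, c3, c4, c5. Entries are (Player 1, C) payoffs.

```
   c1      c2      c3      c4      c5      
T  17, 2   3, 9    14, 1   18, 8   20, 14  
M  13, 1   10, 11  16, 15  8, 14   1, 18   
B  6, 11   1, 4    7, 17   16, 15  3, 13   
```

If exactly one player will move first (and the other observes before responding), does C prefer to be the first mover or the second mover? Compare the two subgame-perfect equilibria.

first

If Player 1 leads: C's best replies are T→c5, M→c5, B→c3; Player 1's induced payoffs 20, 1, 7; outcome (T, c5), payoffs (20, 14).
If C leads: Player 1's best replies are c1→T, c2→M, c3→M, c4→T, c5→T; C's induced payoffs 2, 11, 15, 8, 14; outcome (M, c3), payoffs (16, 15).
C gets 15 moving first and 14 moving second, so C prefers to move first.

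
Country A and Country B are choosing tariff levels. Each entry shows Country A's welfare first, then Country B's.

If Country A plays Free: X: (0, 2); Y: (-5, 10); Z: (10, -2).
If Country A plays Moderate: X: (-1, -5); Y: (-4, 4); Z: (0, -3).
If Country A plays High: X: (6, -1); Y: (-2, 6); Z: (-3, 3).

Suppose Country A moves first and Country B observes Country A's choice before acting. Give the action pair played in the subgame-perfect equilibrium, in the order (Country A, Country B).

Backward induction with Country A moving first.
- Free → Country B plays Y (best of 2, 10, -2); Country A gets -5.
- Moderate → Country B plays Y (best of -5, 4, -3); Country A gets -4.
- High → Country B plays Y (best of -1, 6, 3); Country A gets -2.
Country A's induced payoffs are -5, -4, -2, so Country A commits to High. Subgame-perfect outcome: (High, Y) with payoffs (-2, 6).

(High, Y)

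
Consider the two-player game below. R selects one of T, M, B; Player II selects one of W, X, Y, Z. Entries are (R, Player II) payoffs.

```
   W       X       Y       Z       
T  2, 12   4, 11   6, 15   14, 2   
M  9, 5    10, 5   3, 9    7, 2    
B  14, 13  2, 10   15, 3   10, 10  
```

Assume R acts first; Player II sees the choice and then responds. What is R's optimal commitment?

Backward induction with R moving first.
- T → Player II plays Y (best of 12, 11, 15, 2); R gets 6.
- M → Player II plays Y (best of 5, 5, 9, 2); R gets 3.
- B → Player II plays W (best of 13, 10, 3, 10); R gets 14.
R's induced payoffs are 6, 3, 14, so R commits to B. Subgame-perfect outcome: (B, W) with payoffs (14, 13).

B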